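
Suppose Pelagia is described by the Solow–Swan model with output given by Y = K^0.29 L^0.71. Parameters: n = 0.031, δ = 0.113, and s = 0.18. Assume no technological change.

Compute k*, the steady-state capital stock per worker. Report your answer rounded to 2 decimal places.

k* ≈ 1.37

At the steady state, Δk = 0, so s·k^α = (n + δ)·k.
Rearranging, k^(1−α) = s / (n + δ).
k^0.71 = 0.18 / (0.031 + 0.113) = 0.18 / 0.144 = 1.2500
k* = 1.2500^(1/0.71) ≈ 1.3693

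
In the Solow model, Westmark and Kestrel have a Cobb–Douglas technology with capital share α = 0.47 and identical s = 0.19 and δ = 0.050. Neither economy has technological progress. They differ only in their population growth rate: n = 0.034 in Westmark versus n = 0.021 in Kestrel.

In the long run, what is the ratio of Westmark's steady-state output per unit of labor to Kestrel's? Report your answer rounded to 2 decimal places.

ratio ≈ 0.86

Steady-state y* = [s/(n + δ)]^(α/(1−α)), so the ratio is [ (s_W/(n + δ)_W) / (s_K/(n + δ)_K) ]^0.8868.
s_W/(n + δ)_W = 0.19/0.084 = 2.2619; s_K/(n + δ)_K = 0.19/0.071 = 2.6761.
Ratio = (2.2619/2.6761)^0.8868 = 0.8452^0.8868 ≈ 0.8614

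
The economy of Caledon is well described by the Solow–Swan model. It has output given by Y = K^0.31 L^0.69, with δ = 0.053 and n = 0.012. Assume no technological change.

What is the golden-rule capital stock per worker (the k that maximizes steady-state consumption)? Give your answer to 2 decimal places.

The golden rule sets f'(k) = n + δ, i.e. α·k^(α−1) = n + δ.
So k^(1−α) = α / (n + δ) = 0.31 / 0.065 = 4.7692.
k_gold = 4.7692^(1/0.69) ≈ 9.6218

k_gold ≈ 9.62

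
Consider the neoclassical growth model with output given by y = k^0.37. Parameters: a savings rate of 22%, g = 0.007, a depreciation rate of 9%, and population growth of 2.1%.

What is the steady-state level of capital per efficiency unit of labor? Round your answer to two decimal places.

In steady state, investment equals break-even investment: s·k^α = (n + g + δ)·k.
Dividing both sides by k: k^(1−α) = s / (n + g + δ).
k^0.63 = 0.22 / (0.021 + 0.007 + 0.090) = 0.22 / 0.118 = 1.8644
k* = 1.8644^(1/0.63) ≈ 2.6880

k* ≈ 2.69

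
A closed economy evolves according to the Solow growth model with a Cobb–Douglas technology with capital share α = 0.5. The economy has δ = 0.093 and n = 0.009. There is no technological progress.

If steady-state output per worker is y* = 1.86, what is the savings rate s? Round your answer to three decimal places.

At the steady state, Δk = 0, so s·k^α = (n + δ)·k.
Since y* = [s/(n + δ)]^(α/(1−α)), we have s/(n + δ) = (y*)^((1−α)/α) = 1.86^1 = 1.8600.
Therefore s = 1.8600 × (n + δ) = 1.8600 × 0.102 = 0.1897.

s ≈ 0.190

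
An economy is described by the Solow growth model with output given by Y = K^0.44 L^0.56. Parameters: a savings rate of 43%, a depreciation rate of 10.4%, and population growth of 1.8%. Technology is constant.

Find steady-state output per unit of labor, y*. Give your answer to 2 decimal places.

In steady state, investment equals break-even investment: s·k^α = (n + δ)·k.
Dividing both sides by k: k^(1−α) = s / (n + δ).
k^0.56 = 0.43 / (0.018 + 0.104) = 0.43 / 0.122 = 3.5246
k* = 3.5246^(1/0.56) ≈ 9.4838
y* = (k*)^α = 9.4838^0.44 ≈ 2.6907

y* = 2.69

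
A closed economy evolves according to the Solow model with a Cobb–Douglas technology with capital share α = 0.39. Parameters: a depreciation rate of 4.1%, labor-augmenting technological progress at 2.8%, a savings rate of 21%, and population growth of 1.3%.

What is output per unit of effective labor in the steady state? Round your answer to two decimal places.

Steady state requires s·f(k) = (n + g + δ)·k, i.e. s·k^α = (n + g + δ)·k.
Dividing both sides by k: k^(1−α) = s / (n + g + δ).
k^0.61 = 0.21 / (0.013 + 0.028 + 0.041) = 0.21 / 0.082 = 2.5610
k* = 2.5610^(1/0.61) ≈ 4.6722
y* = (k*)^α = 4.6722^0.39 ≈ 1.8244

y* ≈ 1.82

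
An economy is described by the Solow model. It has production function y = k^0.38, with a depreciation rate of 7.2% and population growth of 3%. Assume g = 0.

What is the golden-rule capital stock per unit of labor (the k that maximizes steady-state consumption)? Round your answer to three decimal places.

k_gold ≈ 8.342

The golden rule sets f'(k) = n + δ, i.e. α·k^(α−1) = n + δ.
So k^(1−α) = α / (n + δ) = 0.38 / 0.102 = 3.7255.
k_gold = 3.7255^(1/0.62) ≈ 8.3419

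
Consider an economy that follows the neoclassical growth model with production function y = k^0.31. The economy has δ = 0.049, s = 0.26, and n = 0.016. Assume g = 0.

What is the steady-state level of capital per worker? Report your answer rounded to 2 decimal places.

k* ≈ 7.46

At the steady state, Δk = 0, so s·k^α = (n + δ)·k.
Dividing both sides by k: k^(1−α) = s / (n + δ).
k^0.69 = 0.26 / (0.016 + 0.049) = 0.26 / 0.065 = 4.0000
k* = 4.0000^(1/0.69) ≈ 7.4568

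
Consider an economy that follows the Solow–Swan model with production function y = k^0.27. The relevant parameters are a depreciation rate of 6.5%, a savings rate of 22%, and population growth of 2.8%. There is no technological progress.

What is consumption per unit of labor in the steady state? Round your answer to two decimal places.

c* ≈ 1.07

Steady state requires s·f(k) = (n + δ)·k, i.e. s·k^α = (n + δ)·k.
Rearranging, k^(1−α) = s / (n + δ).
k^0.73 = 0.22 / (0.028 + 0.065) = 0.22 / 0.093 = 2.3656
k* = 2.3656^(1/0.73) ≈ 3.2527
y* = (k*)^α = 3.2527^0.27 ≈ 1.3750
c* = (1 − s)·y* = (1 − 0.22) × 1.3750 ≈ 1.0725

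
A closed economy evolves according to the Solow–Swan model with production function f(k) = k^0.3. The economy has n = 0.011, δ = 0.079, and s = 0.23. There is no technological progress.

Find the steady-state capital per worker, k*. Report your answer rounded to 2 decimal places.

k* ≈ 3.82

In steady state, investment equals break-even investment: s·k^α = (n + δ)·k.
Rearranging, k^(1−α) = s / (n + δ).
k^0.7 = 0.23 / (0.011 + 0.079) = 0.23 / 0.090 = 2.5556
k* = 2.5556^(1/0.7) ≈ 3.8206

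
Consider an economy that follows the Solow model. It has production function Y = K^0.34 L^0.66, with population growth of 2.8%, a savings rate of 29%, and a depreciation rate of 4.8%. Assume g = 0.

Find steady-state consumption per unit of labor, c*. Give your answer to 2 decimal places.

At the steady state, Δk = 0, so s·k^α = (n + δ)·k.
Rearranging, k^(1−α) = s / (n + δ).
k^0.66 = 0.29 / (0.028 + 0.048) = 0.29 / 0.076 = 3.8158
k* = 3.8158^(1/0.66) ≈ 7.6066
y* = (k*)^α = 7.6066^0.34 ≈ 1.9934
c* = (1 − s)·y* = (1 − 0.29) × 1.9934 ≈ 1.4153

c* ≈ 1.42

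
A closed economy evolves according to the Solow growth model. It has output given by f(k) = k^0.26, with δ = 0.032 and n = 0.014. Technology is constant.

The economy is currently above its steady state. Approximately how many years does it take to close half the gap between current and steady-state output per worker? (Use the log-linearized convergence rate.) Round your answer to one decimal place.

Near the steady state the convergence rate is λ = (1 − α)(n + δ).
λ = (1 − 0.26) × 0.046 = 0.74 × 0.046 = 0.03404
Half-life = ln 2 / λ = 0.6931 / 0.03404 ≈ 20.36 years

about 20.4 years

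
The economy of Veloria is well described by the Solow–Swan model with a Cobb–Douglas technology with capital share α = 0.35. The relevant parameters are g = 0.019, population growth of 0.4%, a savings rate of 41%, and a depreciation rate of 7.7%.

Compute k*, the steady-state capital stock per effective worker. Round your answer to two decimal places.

k* = 8.76

At the steady state, Δk = 0, so s·k^α = (n + g + δ)·k.
Rearranging, k^(1−α) = s / (n + g + δ).
k^0.65 = 0.41 / (0.004 + 0.019 + 0.077) = 0.41 / 0.100 = 4.1000
k* = 4.1000^(1/0.65) ≈ 8.7648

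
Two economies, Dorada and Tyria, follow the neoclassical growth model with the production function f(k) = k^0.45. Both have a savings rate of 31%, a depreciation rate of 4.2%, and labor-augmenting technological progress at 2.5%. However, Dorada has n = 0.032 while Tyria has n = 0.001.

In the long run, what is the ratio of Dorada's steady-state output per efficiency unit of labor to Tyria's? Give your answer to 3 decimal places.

y*_D / y*_T ≈ 0.735

Steady-state y* = [s/(n + g + δ)]^(α/(1−α)), so the ratio is [ (s_D/(n + g + δ)_D) / (s_T/(n + g + δ)_T) ]^0.8182.
s_D/(n + g + δ)_D = 0.31/0.099 = 3.1313; s_T/(n + g + δ)_T = 0.31/0.068 = 4.5588.
Ratio = (3.1313/4.5588)^0.8182 = 0.6869^0.8182 ≈ 0.7354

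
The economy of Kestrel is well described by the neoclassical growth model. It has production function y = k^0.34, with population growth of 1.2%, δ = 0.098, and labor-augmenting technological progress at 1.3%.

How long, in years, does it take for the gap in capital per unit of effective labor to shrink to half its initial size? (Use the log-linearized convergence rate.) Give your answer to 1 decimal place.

t_½ ≈ 8.5 years

Near the steady state the convergence rate is λ = (1 − α)(n + g + δ).
λ = (1 − 0.34) × 0.123 = 0.66 × 0.123 = 0.08118
Half-life = ln 2 / λ = 0.6931 / 0.08118 ≈ 8.54 years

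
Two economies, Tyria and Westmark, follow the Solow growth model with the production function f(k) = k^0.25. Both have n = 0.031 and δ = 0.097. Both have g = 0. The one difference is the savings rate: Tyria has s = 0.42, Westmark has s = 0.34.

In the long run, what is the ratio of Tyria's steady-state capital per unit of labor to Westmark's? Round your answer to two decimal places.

ratio ≈ 1.33

Steady-state k* = [s/(n + δ)]^(1/(1−α)), so the ratio is [ (s_T/(n + δ)_T) / (s_W/(n + δ)_W) ]^1.3333.
s_T/(n + δ)_T = 0.42/0.128 = 3.2813; s_W/(n + δ)_W = 0.34/0.128 = 2.6563.
Ratio = (3.2813/2.6563)^1.3333 = 1.2353^1.3333 ≈ 1.3254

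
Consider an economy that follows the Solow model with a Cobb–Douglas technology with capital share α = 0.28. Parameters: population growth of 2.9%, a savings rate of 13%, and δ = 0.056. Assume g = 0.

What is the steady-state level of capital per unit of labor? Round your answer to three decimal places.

At the steady state, Δk = 0, so s·k^α = (n + δ)·k.
Rearranging, k^(1−α) = s / (n + δ).
k^0.72 = 0.13 / (0.029 + 0.056) = 0.13 / 0.085 = 1.5294
k* = 1.5294^(1/0.72) ≈ 1.8042

k* = 1.804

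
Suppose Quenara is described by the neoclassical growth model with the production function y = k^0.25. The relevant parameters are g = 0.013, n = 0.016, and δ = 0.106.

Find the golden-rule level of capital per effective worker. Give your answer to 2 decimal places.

The golden rule sets f'(k) = n + g + δ, i.e. α·k^(α−1) = n + g + δ.
So k^(1−α) = α / (n + g + δ) = 0.25 / 0.135 = 1.8519.
k_gold = 1.8519^(1/0.75) ≈ 2.2742

k_gold ≈ 2.27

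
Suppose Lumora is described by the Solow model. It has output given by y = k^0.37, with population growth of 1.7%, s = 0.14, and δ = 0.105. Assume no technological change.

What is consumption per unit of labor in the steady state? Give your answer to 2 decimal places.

Steady state requires s·f(k) = (n + δ)·k, i.e. s·k^α = (n + δ)·k.
Rearranging, k^(1−α) = s / (n + δ).
k^0.63 = 0.14 / (0.017 + 0.105) = 0.14 / 0.122 = 1.1475
k* = 1.1475^(1/0.63) ≈ 1.2441
y* = (k*)^α = 1.2441^0.37 ≈ 1.0842
c* = (1 − s)·y* = (1 − 0.14) × 1.0842 ≈ 0.9324

c* = 0.93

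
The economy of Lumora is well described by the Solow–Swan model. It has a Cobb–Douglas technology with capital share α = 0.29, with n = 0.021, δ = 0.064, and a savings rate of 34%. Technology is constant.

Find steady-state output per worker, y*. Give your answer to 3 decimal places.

Steady state requires s·f(k) = (n + δ)·k, i.e. s·k^α = (n + δ)·k.
Rearranging, k^(1−α) = s / (n + δ).
k^0.71 = 0.34 / (0.021 + 0.064) = 0.34 / 0.085 = 4.0000
k* = 4.0000^(1/0.71) ≈ 7.0465
y* = (k*)^α = 7.0465^0.29 ≈ 1.7616

y* = 1.762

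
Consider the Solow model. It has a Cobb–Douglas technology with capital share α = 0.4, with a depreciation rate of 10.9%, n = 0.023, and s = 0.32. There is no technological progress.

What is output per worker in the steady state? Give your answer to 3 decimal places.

y* ≈ 1.805

In steady state, investment equals break-even investment: s·k^α = (n + δ)·k.
Rearranging, k^(1−α) = s / (n + δ).
k^0.6 = 0.32 / (0.023 + 0.109) = 0.32 / 0.132 = 2.4242
k* = 2.4242^(1/0.6) ≈ 4.3747
y* = (k*)^α = 4.3747^0.4 ≈ 1.8046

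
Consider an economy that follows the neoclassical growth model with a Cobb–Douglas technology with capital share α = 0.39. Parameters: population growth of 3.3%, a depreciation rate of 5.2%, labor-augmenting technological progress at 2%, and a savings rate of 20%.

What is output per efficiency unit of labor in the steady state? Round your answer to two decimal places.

Steady state requires s·f(k) = (n + g + δ)·k, i.e. s·k^α = (n + g + δ)·k.
Dividing both sides by k: k^(1−α) = s / (n + g + δ).
k^0.61 = 0.20 / (0.033 + 0.020 + 0.052) = 0.20 / 0.105 = 1.9048
k* = 1.9048^(1/0.61) ≈ 2.8759
y* = (k*)^α = 2.8759^0.39 ≈ 1.5098

y* ≈ 1.51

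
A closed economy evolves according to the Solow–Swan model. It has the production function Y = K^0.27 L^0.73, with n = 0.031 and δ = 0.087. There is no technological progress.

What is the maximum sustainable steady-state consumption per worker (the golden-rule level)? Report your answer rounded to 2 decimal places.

At the golden rule, f'(k) = n + δ, so α·k^(α−1) = n + δ and k_gold = (α/(n + δ))^(1/(1−α)).
k_gold = (0.27/0.118)^(1/0.73) = 2.2881^1.3699 ≈ 3.1077
c_gold = f(k_gold) − (n + δ)·k_gold = 1.3582 − 0.118×3.1077 ≈ 0.9915

c_gold ≈ 0.99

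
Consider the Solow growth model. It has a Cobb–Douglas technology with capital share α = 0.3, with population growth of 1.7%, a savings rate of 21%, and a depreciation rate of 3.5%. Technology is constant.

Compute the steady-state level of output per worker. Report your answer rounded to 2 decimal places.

y* ≈ 1.82

In steady state, investment equals break-even investment: s·k^α = (n + δ)·k.
Dividing both sides by k: k^(1−α) = s / (n + δ).
k^0.7 = 0.21 / (0.017 + 0.035) = 0.21 / 0.052 = 4.0385
k* = 4.0385^(1/0.7) ≈ 7.3456
y* = (k*)^α = 7.3456^0.3 ≈ 1.8189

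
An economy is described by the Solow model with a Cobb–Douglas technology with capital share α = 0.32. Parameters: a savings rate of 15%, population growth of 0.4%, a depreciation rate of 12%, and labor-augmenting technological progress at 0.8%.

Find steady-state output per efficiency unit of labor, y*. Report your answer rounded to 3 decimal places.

Steady state requires s·f(k) = (n + g + δ)·k, i.e. s·k^α = (n + g + δ)·k.
Rearranging, k^(1−α) = s / (n + g + δ).
k^0.68 = 0.15 / (0.004 + 0.008 + 0.120) = 0.15 / 0.132 = 1.1364
k* = 1.1364^(1/0.68) ≈ 1.2069
y* = (k*)^α = 1.2069^0.32 ≈ 1.0620

y* ≈ 1.062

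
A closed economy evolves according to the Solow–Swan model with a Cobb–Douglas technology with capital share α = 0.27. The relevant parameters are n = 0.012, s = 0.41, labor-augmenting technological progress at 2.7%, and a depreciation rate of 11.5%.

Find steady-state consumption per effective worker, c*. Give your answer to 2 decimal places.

c* = 0.85

In steady state, investment equals break-even investment: s·k^α = (n + g + δ)·k.
Rearranging, k^(1−α) = s / (n + g + δ).
k^0.73 = 0.41 / (0.012 + 0.027 + 0.115) = 0.41 / 0.154 = 2.6623
k* = 2.6623^(1/0.73) ≈ 3.8242
y* = (k*)^α = 3.8242^0.27 ≈ 1.4364
c* = (1 − s)·y* = (1 − 0.41) × 1.4364 ≈ 0.8475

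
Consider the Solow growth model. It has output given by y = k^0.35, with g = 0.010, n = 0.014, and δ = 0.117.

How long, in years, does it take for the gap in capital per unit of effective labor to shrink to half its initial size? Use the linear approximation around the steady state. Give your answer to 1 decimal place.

half-life ≈ 7.6 years

Near the steady state the convergence rate is λ = (1 − α)(n + g + δ).
λ = (1 − 0.35) × 0.141 = 0.65 × 0.141 = 0.09165
Half-life = ln 2 / λ = 0.6931 / 0.09165 ≈ 7.56 years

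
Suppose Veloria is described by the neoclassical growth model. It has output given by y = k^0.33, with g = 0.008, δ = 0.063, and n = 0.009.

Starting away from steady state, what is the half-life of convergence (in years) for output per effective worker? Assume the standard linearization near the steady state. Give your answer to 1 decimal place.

Near the steady state the convergence rate is λ = (1 − α)(n + g + δ).
λ = (1 − 0.33) × 0.080 = 0.67 × 0.080 = 0.0536
Half-life = ln 2 / λ = 0.6931 / 0.0536 ≈ 12.93 years

t_½ ≈ 12.9 years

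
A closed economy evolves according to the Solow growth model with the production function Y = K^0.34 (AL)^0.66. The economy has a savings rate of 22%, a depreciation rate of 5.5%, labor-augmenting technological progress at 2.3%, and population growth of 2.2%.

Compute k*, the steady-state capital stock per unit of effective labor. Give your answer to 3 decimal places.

Steady state requires s·f(k) = (n + g + δ)·k, i.e. s·k^α = (n + g + δ)·k.
Rearranging, k^(1−α) = s / (n + g + δ).
k^0.66 = 0.22 / (0.022 + 0.023 + 0.055) = 0.22 / 0.100 = 2.2000
k* = 2.2000^(1/0.66) ≈ 3.3023

k* ≈ 3.302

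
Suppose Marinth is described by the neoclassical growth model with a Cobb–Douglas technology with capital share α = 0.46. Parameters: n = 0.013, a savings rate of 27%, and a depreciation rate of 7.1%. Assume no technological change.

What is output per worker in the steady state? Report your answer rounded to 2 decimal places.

Steady state requires s·f(k) = (n + δ)·k, i.e. s·k^α = (n + δ)·k.
Rearranging, k^(1−α) = s / (n + δ).
k^0.54 = 0.27 / (0.013 + 0.071) = 0.27 / 0.084 = 3.2143
k* = 3.2143^(1/0.54) ≈ 8.6906
y* = (k*)^α = 8.6906^0.46 ≈ 2.7037

y* = 2.70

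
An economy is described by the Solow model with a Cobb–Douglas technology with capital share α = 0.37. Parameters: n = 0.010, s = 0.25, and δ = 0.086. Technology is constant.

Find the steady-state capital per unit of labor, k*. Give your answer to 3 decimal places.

k* ≈ 4.569

At the steady state, Δk = 0, so s·k^α = (n + δ)·k.
Rearranging, k^(1−α) = s / (n + δ).
k^0.63 = 0.25 / (0.010 + 0.086) = 0.25 / 0.096 = 2.6042
k* = 2.6042^(1/0.63) ≈ 4.5688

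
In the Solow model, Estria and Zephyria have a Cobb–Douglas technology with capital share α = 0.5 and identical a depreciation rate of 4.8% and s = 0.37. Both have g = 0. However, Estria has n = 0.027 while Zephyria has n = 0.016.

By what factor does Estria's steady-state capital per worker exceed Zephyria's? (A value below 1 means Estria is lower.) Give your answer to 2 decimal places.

k*_E / k*_Z ≈ 0.73

Steady-state k* = [s/(n + δ)]^(1/(1−α)), so the ratio is [ (s_E/(n + δ)_E) / (s_Z/(n + δ)_Z) ]^2.
s_E/(n + δ)_E = 0.37/0.075 = 4.9333; s_Z/(n + δ)_Z = 0.37/0.064 = 5.7813.
Ratio = (4.9333/5.7813)^2 = 0.8533^2 ≈ 0.7281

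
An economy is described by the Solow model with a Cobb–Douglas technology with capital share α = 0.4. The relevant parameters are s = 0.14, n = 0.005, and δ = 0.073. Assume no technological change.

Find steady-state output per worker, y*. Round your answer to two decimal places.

y* = 1.48

Steady state requires s·f(k) = (n + δ)·k, i.e. s·k^α = (n + δ)·k.
Rearranging, k^(1−α) = s / (n + δ).
k^0.6 = 0.14 / (0.005 + 0.073) = 0.14 / 0.078 = 1.7949
k* = 1.7949^(1/0.6) ≈ 2.6509
y* = (k*)^α = 2.6509^0.4 ≈ 1.4769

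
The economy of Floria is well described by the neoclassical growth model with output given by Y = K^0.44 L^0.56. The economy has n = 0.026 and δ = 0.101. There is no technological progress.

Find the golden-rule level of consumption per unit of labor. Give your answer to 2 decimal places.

c_gold ≈ 1.49

At the golden rule, f'(k) = n + δ, so α·k^(α−1) = n + δ and k_gold = (α/(n + δ))^(1/(1−α)).
k_gold = (0.44/0.127)^(1/0.56) = 3.4646^1.7857 ≈ 9.1973
c_gold = f(k_gold) − (n + δ)·k_gold = 2.6547 − 0.127×9.1973 ≈ 1.4866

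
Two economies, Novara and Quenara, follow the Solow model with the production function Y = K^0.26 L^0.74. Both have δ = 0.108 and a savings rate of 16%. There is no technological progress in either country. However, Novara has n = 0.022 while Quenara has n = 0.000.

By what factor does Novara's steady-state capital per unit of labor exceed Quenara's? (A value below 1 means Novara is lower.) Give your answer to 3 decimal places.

Steady-state k* = [s/(n + δ)]^(1/(1−α)), so the ratio is [ (s_N/(n + δ)_N) / (s_Q/(n + δ)_Q) ]^1.3514.
s_N/(n + δ)_N = 0.16/0.130 = 1.2308; s_Q/(n + δ)_Q = 0.16/0.108 = 1.4815.
Ratio = (1.2308/1.4815)^1.3514 = 0.8308^1.3514 ≈ 0.7784

ratio ≈ 0.778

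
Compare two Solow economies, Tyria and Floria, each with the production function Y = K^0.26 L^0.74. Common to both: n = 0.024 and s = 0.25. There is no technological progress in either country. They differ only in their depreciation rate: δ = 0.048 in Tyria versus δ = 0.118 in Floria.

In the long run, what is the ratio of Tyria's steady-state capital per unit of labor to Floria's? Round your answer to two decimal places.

Steady-state k* = [s/(n + δ)]^(1/(1−α)), so the ratio is [ (s_T/(n + δ)_T) / (s_F/(n + δ)_F) ]^1.3514.
s_T/(n + δ)_T = 0.25/0.072 = 3.4722; s_F/(n + δ)_F = 0.25/0.142 = 1.7606.
Ratio = (3.4722/1.7606)^1.3514 = 1.9722^1.3514 ≈ 2.5038

ratio ≈ 2.50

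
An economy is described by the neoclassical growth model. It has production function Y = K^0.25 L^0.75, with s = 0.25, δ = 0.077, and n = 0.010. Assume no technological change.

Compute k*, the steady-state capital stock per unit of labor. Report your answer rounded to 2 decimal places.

k* ≈ 4.09

Steady state requires s·f(k) = (n + δ)·k, i.e. s·k^α = (n + δ)·k.
Rearranging, k^(1−α) = s / (n + δ).
k^0.75 = 0.25 / (0.010 + 0.077) = 0.25 / 0.087 = 2.8736
k* = 2.8736^(1/0.75) ≈ 4.0854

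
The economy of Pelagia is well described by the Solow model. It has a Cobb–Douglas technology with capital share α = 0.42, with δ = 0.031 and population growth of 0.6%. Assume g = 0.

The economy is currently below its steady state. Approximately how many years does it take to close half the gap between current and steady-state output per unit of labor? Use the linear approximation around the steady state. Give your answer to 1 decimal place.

Near the steady state the convergence rate is λ = (1 − α)(n + δ).
λ = (1 − 0.42) × 0.037 = 0.58 × 0.037 = 0.02146
Half-life = ln 2 / λ = 0.6931 / 0.02146 ≈ 32.30 years

about 32.3 years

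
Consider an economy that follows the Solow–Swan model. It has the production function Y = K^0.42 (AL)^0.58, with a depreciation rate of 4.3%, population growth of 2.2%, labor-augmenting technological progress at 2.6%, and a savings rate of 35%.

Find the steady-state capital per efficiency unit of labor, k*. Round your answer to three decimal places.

Steady state requires s·f(k) = (n + g + δ)·k, i.e. s·k^α = (n + g + δ)·k.
Rearranging, k^(1−α) = s / (n + g + δ).
k^0.58 = 0.35 / (0.022 + 0.026 + 0.043) = 0.35 / 0.091 = 3.8462
k* = 3.8462^(1/0.58) ≈ 10.2018

k* = 10.202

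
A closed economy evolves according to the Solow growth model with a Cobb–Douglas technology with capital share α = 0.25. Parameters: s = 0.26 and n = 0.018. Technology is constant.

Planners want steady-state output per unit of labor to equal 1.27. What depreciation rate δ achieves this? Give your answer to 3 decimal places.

δ ≈ 0.109

Steady state requires s·f(k) = (n + δ)·k, i.e. s·k^α = (n + δ)·k.
Since y* = [s/(n + δ)]^(α/(1−α)), we have s/(n + δ) = (y*)^((1−α)/α) = 1.27^3 = 2.0484.
Therefore n + δ = s / 2.0484 = 0.26 / 2.0484 = 0.1269, so δ = 0.1269 − 0.018 = 0.1089.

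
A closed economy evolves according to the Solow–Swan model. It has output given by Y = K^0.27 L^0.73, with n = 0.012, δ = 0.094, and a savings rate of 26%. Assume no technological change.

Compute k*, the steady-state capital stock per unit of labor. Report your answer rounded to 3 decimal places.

k* = 3.418

At the steady state, Δk = 0, so s·k^α = (n + δ)·k.
Rearranging, k^(1−α) = s / (n + δ).
k^0.73 = 0.26 / (0.012 + 0.094) = 0.26 / 0.106 = 2.4528
k* = 2.4528^(1/0.73) ≈ 3.4181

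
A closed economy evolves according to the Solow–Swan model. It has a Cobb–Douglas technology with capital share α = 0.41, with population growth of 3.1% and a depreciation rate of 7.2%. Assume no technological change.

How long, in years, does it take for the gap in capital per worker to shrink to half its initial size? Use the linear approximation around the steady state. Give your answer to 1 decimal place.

Near the steady state the convergence rate is λ = (1 − α)(n + δ).
λ = (1 − 0.41) × 0.103 = 0.59 × 0.103 = 0.06077
Half-life = ln 2 / λ = 0.6931 / 0.06077 ≈ 11.41 years

t_½ ≈ 11.4 years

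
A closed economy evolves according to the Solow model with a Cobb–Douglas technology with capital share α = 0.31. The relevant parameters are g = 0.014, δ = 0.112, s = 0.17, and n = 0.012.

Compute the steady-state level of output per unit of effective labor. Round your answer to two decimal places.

y* = 1.10

Steady state requires s·f(k) = (n + g + δ)·k, i.e. s·k^α = (n + g + δ)·k.
Dividing both sides by k: k^(1−α) = s / (n + g + δ).
k^0.69 = 0.17 / (0.012 + 0.014 + 0.112) = 0.17 / 0.138 = 1.2319
k* = 1.2319^(1/0.69) ≈ 1.3529
y* = (k*)^α = 1.3529^0.31 ≈ 1.0982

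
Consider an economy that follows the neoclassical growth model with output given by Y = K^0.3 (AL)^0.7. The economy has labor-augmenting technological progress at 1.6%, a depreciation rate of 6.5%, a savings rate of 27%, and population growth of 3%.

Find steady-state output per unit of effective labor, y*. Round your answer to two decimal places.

y* ≈ 1.46

Steady state requires s·f(k) = (n + g + δ)·k, i.e. s·k^α = (n + g + δ)·k.
Rearranging, k^(1−α) = s / (n + g + δ).
k^0.7 = 0.27 / (0.030 + 0.016 + 0.065) = 0.27 / 0.111 = 2.4324
k* = 2.4324^(1/0.7) ≈ 3.5602
y* = (k*)^α = 3.5602^0.3 ≈ 1.4637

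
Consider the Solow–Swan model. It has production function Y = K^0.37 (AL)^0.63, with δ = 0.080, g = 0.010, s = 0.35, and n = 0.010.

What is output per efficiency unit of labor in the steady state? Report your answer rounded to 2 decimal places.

y* ≈ 2.09

At the steady state, Δk = 0, so s·k^α = (n + g + δ)·k.
Rearranging, k^(1−α) = s / (n + g + δ).
k^0.63 = 0.35 / (0.010 + 0.010 + 0.080) = 0.35 / 0.100 = 3.5000
k* = 3.5000^(1/0.63) ≈ 7.3047
y* = (k*)^α = 7.3047^0.37 ≈ 2.0871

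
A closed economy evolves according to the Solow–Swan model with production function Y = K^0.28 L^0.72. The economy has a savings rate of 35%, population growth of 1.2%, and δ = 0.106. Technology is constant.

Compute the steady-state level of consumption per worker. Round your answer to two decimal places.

At the steady state, Δk = 0, so s·k^α = (n + δ)·k.
Dividing both sides by k: k^(1−α) = s / (n + δ).
k^0.72 = 0.35 / (0.012 + 0.106) = 0.35 / 0.118 = 2.9661
k* = 2.9661^(1/0.72) ≈ 4.5270
y* = (k*)^α = 4.5270^0.28 ≈ 1.5263
c* = (1 − s)·y* = (1 − 0.35) × 1.5263 ≈ 0.9921

c* = 0.99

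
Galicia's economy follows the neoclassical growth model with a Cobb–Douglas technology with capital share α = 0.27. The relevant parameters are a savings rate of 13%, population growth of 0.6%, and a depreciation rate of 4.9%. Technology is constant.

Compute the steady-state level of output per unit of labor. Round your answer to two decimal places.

y* ≈ 1.37

At the steady state, Δk = 0, so s·k^α = (n + δ)·k.
Dividing both sides by k: k^(1−α) = s / (n + δ).
k^0.73 = 0.13 / (0.006 + 0.049) = 0.13 / 0.055 = 2.3636
k* = 2.3636^(1/0.73) ≈ 3.2490
y* = (k*)^α = 3.2490^0.27 ≈ 1.3746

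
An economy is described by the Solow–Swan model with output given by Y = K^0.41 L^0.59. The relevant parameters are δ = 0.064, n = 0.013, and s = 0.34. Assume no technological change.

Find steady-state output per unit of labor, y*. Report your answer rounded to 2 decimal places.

y* = 2.81

Steady state requires s·f(k) = (n + δ)·k, i.e. s·k^α = (n + δ)·k.
Dividing both sides by k: k^(1−α) = s / (n + δ).
k^0.59 = 0.34 / (0.013 + 0.064) = 0.34 / 0.077 = 4.4156
k* = 4.4156^(1/0.59) ≈ 12.3938
y* = (k*)^α = 12.3938^0.41 ≈ 2.8068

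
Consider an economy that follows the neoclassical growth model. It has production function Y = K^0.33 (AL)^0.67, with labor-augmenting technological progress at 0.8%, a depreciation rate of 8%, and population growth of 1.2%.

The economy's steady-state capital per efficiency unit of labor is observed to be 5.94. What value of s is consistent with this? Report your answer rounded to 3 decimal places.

s ≈ 0.330

At the steady state, Δk = 0, so s·k^α = (n + g + δ)·k.
So s / (n + g + δ) = (k*)^(1−α) = 5.94^0.67 = 3.2994.
Therefore s = 3.2994 × (n + g + δ) = 3.2994 × 0.100 = 0.3299.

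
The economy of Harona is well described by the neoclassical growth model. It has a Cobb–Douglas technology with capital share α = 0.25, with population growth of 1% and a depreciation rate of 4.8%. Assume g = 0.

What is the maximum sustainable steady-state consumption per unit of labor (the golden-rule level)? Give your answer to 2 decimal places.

At the golden rule, f'(k) = n + δ, so α·k^(α−1) = n + δ and k_gold = (α/(n + δ))^(1/(1−α)).
k_gold = (0.25/0.058)^(1/0.75) = 4.3103^1.3333 ≈ 7.0144
c_gold = f(k_gold) − (n + δ)·k_gold = 1.6274 − 0.058×7.0144 ≈ 1.2206

c_gold ≈ 1.22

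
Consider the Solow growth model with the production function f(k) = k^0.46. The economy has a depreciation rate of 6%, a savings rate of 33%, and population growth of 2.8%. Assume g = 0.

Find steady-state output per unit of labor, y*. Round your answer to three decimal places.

At the steady state, Δk = 0, so s·k^α = (n + δ)·k.
Dividing both sides by k: k^(1−α) = s / (n + δ).
k^0.54 = 0.33 / (0.028 + 0.060) = 0.33 / 0.088 = 3.7500
k* = 3.7500^(1/0.54) ≈ 11.5617
y* = (k*)^α = 11.5617^0.46 ≈ 3.0831

y* ≈ 3.083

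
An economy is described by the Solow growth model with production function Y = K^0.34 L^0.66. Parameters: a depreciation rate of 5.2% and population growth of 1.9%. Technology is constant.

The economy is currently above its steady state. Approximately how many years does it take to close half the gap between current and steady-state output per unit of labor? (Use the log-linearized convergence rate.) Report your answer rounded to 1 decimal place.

about 14.8 years

Near the steady state the convergence rate is λ = (1 − α)(n + δ).
λ = (1 − 0.34) × 0.071 = 0.66 × 0.071 = 0.04686
Half-life = ln 2 / λ = 0.6931 / 0.04686 ≈ 14.79 years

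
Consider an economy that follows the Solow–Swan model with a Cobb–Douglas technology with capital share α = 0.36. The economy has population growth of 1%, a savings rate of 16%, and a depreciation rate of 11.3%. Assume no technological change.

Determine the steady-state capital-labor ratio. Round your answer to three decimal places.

Steady state requires s·f(k) = (n + δ)·k, i.e. s·k^α = (n + δ)·k.
Rearranging, k^(1−α) = s / (n + δ).
k^0.64 = 0.16 / (0.010 + 0.113) = 0.16 / 0.123 = 1.3008
k* = 1.3008^(1/0.64) ≈ 1.5082

k* ≈ 1.508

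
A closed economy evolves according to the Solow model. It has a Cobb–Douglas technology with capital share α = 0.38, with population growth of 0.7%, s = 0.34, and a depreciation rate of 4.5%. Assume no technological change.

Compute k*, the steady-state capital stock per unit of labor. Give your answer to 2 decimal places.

At the steady state, Δk = 0, so s·k^α = (n + δ)·k.
Dividing both sides by k: k^(1−α) = s / (n + δ).
k^0.62 = 0.34 / (0.007 + 0.045) = 0.34 / 0.052 = 6.5385
k* = 6.5385^(1/0.62) ≈ 20.6675

k* = 20.67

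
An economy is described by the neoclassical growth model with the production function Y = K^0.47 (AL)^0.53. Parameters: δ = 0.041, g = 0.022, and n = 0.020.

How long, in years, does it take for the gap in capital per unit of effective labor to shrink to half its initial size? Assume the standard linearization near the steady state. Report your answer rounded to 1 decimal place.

Near the steady state the convergence rate is λ = (1 − α)(n + g + δ).
λ = (1 − 0.47) × 0.083 = 0.53 × 0.083 = 0.04399
Half-life = ln 2 / λ = 0.6931 / 0.04399 ≈ 15.76 years

half-life ≈ 15.8 years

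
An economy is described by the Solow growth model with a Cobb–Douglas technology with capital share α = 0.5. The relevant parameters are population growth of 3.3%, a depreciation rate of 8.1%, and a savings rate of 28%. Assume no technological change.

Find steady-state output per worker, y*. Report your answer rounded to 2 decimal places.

At the steady state, Δk = 0, so s·k^α = (n + δ)·k.
Rearranging, k^(1−α) = s / (n + δ).
k^0.5 = 0.28 / (0.033 + 0.081) = 0.28 / 0.114 = 2.4561
k* = 2.4561^(1/0.5) ≈ 6.0324
y* = (k*)^α = 6.0324^0.5 ≈ 2.4561

y* = 2.46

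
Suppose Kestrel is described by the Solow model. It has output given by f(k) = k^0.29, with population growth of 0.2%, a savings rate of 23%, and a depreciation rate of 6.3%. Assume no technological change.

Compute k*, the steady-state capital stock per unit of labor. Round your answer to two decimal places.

In steady state, investment equals break-even investment: s·k^α = (n + δ)·k.
Rearranging, k^(1−α) = s / (n + δ).
k^0.71 = 0.23 / (0.002 + 0.063) = 0.23 / 0.065 = 3.5385
k* = 3.5385^(1/0.71) ≈ 5.9290

k* = 5.93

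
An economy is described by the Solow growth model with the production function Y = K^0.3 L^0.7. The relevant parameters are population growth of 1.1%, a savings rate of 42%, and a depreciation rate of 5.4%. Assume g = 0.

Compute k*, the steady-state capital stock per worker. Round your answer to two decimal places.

At the steady state, Δk = 0, so s·k^α = (n + δ)·k.
Dividing both sides by k: k^(1−α) = s / (n + δ).
k^0.7 = 0.42 / (0.011 + 0.054) = 0.42 / 0.065 = 6.4615
k* = 6.4615^(1/0.7) ≈ 14.3754

k* ≈ 14.38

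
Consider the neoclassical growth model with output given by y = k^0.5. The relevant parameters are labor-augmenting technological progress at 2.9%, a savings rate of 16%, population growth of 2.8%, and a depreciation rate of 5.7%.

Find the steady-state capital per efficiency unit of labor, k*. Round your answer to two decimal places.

k* ≈ 1.97

At the steady state, Δk = 0, so s·k^α = (n + g + δ)·k.
Dividing both sides by k: k^(1−α) = s / (n + g + δ).
k^0.5 = 0.16 / (0.028 + 0.029 + 0.057) = 0.16 / 0.114 = 1.4035
k* = 1.4035^(1/0.5) ≈ 1.9698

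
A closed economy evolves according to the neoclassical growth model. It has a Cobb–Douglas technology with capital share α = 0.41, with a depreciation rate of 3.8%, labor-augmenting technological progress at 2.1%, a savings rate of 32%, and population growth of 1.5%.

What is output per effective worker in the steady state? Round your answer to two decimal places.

In steady state, investment equals break-even investment: s·k^α = (n + g + δ)·k.
Dividing both sides by k: k^(1−α) = s / (n + g + δ).
k^0.59 = 0.32 / (0.015 + 0.021 + 0.038) = 0.32 / 0.074 = 4.3243
k* = 4.3243^(1/0.59) ≈ 11.9625
y* = (k*)^α = 11.9625^0.41 ≈ 2.7663

y* = 2.77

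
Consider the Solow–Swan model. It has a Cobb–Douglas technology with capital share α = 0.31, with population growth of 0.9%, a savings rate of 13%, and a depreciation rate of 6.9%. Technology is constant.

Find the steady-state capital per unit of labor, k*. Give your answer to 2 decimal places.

In steady state, investment equals break-even investment: s·k^α = (n + δ)·k.
Rearranging, k^(1−α) = s / (n + δ).
k^0.69 = 0.13 / (0.009 + 0.069) = 0.13 / 0.078 = 1.6667
k* = 1.6667^(1/0.69) ≈ 2.0967

k* ≈ 2.10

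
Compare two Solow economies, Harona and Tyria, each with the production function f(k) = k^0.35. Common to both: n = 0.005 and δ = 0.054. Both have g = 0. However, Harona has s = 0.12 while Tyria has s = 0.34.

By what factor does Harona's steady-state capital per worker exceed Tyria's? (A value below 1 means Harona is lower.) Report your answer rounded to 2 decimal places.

ratio ≈ 0.20

Steady-state k* = [s/(n + δ)]^(1/(1−α)), so the ratio is [ (s_H/(n + δ)_H) / (s_T/(n + δ)_T) ]^1.5385.
s_H/(n + δ)_H = 0.12/0.059 = 2.0339; s_T/(n + δ)_T = 0.34/0.059 = 5.7627.
Ratio = (2.0339/5.7627)^1.5385 = 0.3529^1.5385 ≈ 0.2014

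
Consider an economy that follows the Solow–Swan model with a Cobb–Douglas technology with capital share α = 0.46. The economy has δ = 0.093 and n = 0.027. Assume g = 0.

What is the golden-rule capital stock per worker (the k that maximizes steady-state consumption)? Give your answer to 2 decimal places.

The golden rule sets f'(k) = n + δ, i.e. α·k^(α−1) = n + δ.
So k^(1−α) = α / (n + δ) = 0.46 / 0.120 = 3.8333.
k_gold = 3.8333^(1/0.54) ≈ 12.0418

k_gold ≈ 12.04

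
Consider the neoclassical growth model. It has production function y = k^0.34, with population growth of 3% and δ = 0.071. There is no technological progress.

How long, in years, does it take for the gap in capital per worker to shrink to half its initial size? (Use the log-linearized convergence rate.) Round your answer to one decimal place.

t_½ ≈ 10.4 years

Near the steady state the convergence rate is λ = (1 − α)(n + δ).
λ = (1 − 0.34) × 0.101 = 0.66 × 0.101 = 0.06666
Half-life = ln 2 / λ = 0.6931 / 0.06666 ≈ 10.40 years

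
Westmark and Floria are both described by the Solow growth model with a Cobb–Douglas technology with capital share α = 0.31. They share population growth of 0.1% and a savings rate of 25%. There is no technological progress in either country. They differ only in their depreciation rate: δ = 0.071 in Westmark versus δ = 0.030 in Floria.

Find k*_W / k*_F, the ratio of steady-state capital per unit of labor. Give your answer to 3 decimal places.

k*_W / k*_F ≈ 0.295

Steady-state k* = [s/(n + δ)]^(1/(1−α)), so the ratio is [ (s_W/(n + δ)_W) / (s_F/(n + δ)_F) ]^1.4493.
s_W/(n + δ)_W = 0.25/0.072 = 3.4722; s_F/(n + δ)_F = 0.25/0.031 = 8.0645.
Ratio = (3.4722/8.0645)^1.4493 = 0.4306^1.4493 ≈ 0.2949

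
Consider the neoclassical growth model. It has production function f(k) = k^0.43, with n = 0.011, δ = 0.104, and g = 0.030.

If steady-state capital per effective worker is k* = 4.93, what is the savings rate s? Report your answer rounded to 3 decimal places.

At the steady state, Δk = 0, so s·k^α = (n + g + δ)·k.
So s / (n + g + δ) = (k*)^(1−α) = 4.93^0.57 = 2.4827.
Therefore s = 2.4827 × (n + g + δ) = 2.4827 × 0.145 = 0.3600.

s ≈ 0.360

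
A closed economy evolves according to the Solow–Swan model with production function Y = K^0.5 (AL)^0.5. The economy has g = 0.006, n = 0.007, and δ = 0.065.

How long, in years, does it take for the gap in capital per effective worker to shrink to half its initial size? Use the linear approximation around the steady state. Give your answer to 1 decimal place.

t_½ ≈ 17.8 years

Near the steady state the convergence rate is λ = (1 − α)(n + g + δ).
λ = (1 − 0.5) × 0.078 = 0.5 × 0.078 = 0.0390
Half-life = ln 2 / λ = 0.6931 / 0.0390 ≈ 17.77 years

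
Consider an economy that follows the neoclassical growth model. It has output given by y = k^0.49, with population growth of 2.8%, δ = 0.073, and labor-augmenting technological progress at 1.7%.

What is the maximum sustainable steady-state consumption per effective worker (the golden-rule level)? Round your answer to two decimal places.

At the golden rule, f'(k) = n + g + δ, so α·k^(α−1) = n + g + δ and k_gold = (α/(n + g + δ))^(1/(1−α)).
k_gold = (0.49/0.118)^(1/0.51) = 4.1525^1.9608 ≈ 16.3073
c_gold = f(k_gold) − (n + g + δ)·k_gold = 3.9271 − 0.118×16.3073 ≈ 2.0028

c_gold ≈ 2.00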